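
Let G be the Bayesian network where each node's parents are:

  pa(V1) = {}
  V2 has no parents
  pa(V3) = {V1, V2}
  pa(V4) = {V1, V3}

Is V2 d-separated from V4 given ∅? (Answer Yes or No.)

No

There are 2 undirected paths between V2 and V4; checking each against the conditioning set ∅:
Path 1: V2 → V3 → V4
  V3 is a chain and V3 is not conditioned on — no node blocks this path, so it is active.
Path 2: V2 → V3 ← V1 → V4
  V3 is a collider here and neither V3 nor any of its descendants is conditioned on, so the collider stays closed — the path is blocked at V3.
Since the path V2 → V3 → V4 is active, V2 and V4 are not d-separated given ∅.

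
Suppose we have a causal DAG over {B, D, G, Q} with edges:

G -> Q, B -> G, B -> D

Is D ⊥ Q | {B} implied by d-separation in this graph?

Yes

Only one path connects D and Q:
Path 1: D ← B → G → Q
  B is a fork here and B is conditioned on, so the path is blocked at B.
Every path is blocked, so D and Q are d-separated given {B}.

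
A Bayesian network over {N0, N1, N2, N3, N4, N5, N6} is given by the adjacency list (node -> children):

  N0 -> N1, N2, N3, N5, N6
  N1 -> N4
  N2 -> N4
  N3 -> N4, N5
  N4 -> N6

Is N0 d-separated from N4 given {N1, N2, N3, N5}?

Yes

5 paths connect N0 and N4; each must be blocked for d-separation to hold:
Path 1: N0 → N3 → N4
  N3 is a chain here and N3 is conditioned on, so the path is blocked at N3.
Path 2: N0 → N5 ← N3 → N4
  N3 is a fork here and N3 is conditioned on, so the path is blocked at N3.
Path 3: N0 → N2 → N4
  N2 is a chain here and N2 is conditioned on, so the path is blocked at N2.
Path 4: N0 → N6 ← N4
  N6 is a collider here and neither N6 nor any of its descendants is conditioned on, so the collider stays closed — the path is blocked at N6.
Path 5: N0 → N1 → N4
  N1 is a chain here and N1 is conditioned on, so the path is blocked at N1.
Since every path is blocked, d-separation holds.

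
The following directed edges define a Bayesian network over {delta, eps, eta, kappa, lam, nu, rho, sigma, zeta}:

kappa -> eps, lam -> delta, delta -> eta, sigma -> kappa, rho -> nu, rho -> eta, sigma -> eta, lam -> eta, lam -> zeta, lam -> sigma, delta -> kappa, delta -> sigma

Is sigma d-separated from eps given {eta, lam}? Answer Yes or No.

No

Enumerating the 6 paths from sigma to eps and testing each for blocking by {eta, lam}:
  1. sigma → eta ← delta → kappa → eps — eta:collider[open]; delta:fork[open]; kappa:chain[open] ⇒ active
  2. sigma → eta ← lam → delta → kappa → eps — eta:collider[open]; lam:fork[blocks]; delta:chain[open]; kappa:chain[open] ⇒ blocked
  3. sigma → kappa → eps — kappa:chain[open] ⇒ active
  4. sigma ← delta → kappa → eps — delta:fork[open]; kappa:chain[open] ⇒ active
  5. sigma ← lam → eta ← delta → kappa → eps — lam:fork[blocks]; eta:collider[open]; delta:fork[open]; kappa:chain[open] ⇒ blocked
  6. sigma ← lam → delta → kappa → eps — lam:fork[blocks]; delta:chain[open]; kappa:chain[open] ⇒ blocked
Since the path sigma → eta ← delta → kappa → eps is active, sigma and eps are not d-separated given {eta, lam}.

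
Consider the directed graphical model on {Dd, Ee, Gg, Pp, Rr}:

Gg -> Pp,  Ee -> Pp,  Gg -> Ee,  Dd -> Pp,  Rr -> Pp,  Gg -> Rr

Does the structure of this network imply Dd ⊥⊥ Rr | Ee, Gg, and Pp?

No — Dd and Rr are not d-separated given {Ee, Gg, Pp}.

3 paths connect Dd and Rr; each must be blocked for d-separation to hold:
Path 1: Dd → Pp ← Rr
  Pp is a collider and Pp is conditioned on, which opens it — no node blocks this path, so it is active.
Path 2: Dd → Pp ← Gg → Rr
  Gg is a fork here and Gg is conditioned on, so the path is blocked at Gg.
Path 3: Dd → Pp ← Ee ← Gg → Rr
  Ee is a chain here and Ee is conditioned on, so the path is blocked at Ee.
Since the path Dd → Pp ← Rr is active, Dd and Rr are not d-separated given {Ee, Gg, Pp}.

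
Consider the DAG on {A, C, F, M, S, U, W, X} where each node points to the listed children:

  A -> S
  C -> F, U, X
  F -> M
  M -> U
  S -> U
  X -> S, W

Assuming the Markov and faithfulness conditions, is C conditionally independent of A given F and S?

No

3 paths connect C and A; each must be blocked for d-separation to hold:
  1. C → U ← S ← A — U:collider[blocks]; S:chain[blocks] ⇒ blocked
  2. C → X → S ← A — X:chain[open]; S:collider[open] ⇒ active
  3. C → F → M → U ← S ← A — F:chain[blocks]; M:chain[open]; U:collider[blocks]; S:chain[blocks] ⇒ blocked
Because an active path exists, C and A are not d-separated.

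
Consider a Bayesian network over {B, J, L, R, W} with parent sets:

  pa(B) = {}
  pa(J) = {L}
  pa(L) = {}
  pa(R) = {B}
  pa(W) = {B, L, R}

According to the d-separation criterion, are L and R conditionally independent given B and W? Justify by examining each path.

Enumerating the 2 paths from L to R and testing each for blocking by {B, W}:
Path 1: L → W ← R
  W is a collider and W is conditioned on, which opens it — no node blocks this path, so it is active.
Path 2: L → W ← B → R
  B is a fork here and B is conditioned on, so the path is blocked at B.
Since the path L → W ← R is active, L and R are not d-separated given {B, W}.

No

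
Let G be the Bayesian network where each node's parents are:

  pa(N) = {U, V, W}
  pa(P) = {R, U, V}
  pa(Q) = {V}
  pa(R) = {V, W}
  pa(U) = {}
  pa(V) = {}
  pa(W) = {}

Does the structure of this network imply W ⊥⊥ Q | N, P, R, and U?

We examine all 6 paths between W and Q:
Path 1: W → R → P ← U → N ← V → Q
  R is a chain here and R is conditioned on, so the path is blocked at R.
Path 2: W → R → P ← V → Q
  R is a chain here and R is conditioned on, so the path is blocked at R.
Path 3: W → R ← V → Q
  R is a collider and R is conditioned on, which opens it; V is a fork and V is not conditioned on — no node blocks this path, so it is active.
Path 4: W → N ← U → P ← R ← V → Q
  U is a fork here and U is conditioned on, so the path is blocked at U.
Path 5: W → N ← U → P ← V → Q
  U is a fork here and U is conditioned on, so the path is blocked at U.
Path 6: W → N ← V → Q
  N is a collider and N is conditioned on, which opens it; V is a fork and V is not conditioned on — no node blocks this path, so it is active.
Since the path W → R ← V → Q is active, W and Q are not d-separated given {N, P, R, U}.

No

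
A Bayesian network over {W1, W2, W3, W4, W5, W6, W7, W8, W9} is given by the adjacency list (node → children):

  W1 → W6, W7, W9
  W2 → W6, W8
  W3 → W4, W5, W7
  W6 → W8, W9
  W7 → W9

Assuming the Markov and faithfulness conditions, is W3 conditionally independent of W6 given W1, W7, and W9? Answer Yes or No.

Yes

Enumerating the 4 paths from W3 to W6 and testing each for blocking by {W1, W7, W9}:
  1. W3 → W7 ← W1 → W6 — W7:collider[open]; W1:fork[blocks] ⇒ blocked
  2. W3 → W7 ← W1 → W9 ← W6 — W7:collider[open]; W1:fork[blocks]; W9:collider[open] ⇒ blocked
  3. W3 → W7 → W9 ← W1 → W6 — W7:chain[blocks]; W9:collider[open]; W1:fork[blocks] ⇒ blocked
  4. W3 → W7 → W9 ← W6 — W7:chain[blocks]; W9:collider[open] ⇒ blocked
Every path is blocked, so W3 and W6 are d-separated given {W1, W7, W9}.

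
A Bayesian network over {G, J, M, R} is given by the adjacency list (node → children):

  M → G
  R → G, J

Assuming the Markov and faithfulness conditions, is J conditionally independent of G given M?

Only one path connects J and G:
Path 1: J ← R → G
  R is a fork and R is not conditioned on — no node blocks this path, so it is active.
At least one path is unblocked, so d-separation fails.

No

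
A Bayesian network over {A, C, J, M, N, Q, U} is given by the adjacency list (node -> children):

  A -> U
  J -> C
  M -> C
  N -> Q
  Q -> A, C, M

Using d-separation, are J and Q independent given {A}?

Yes — J and Q are d-separated given {A}.

We examine all 2 paths between J and Q:
Path 1: J → C ← M ← Q
  C is a collider here and neither C nor any of its descendants is conditioned on, so the collider stays closed — the path is blocked at C.
Path 2: J → C ← Q
  C is a collider here and neither C nor any of its descendants is conditioned on, so the collider stays closed — the path is blocked at C.
Since every path is blocked, d-separation holds.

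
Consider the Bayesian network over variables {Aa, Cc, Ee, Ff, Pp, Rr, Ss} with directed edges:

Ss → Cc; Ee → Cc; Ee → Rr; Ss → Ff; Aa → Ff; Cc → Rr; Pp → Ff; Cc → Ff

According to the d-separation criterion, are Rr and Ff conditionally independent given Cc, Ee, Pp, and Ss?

Yes

We examine all 4 paths between Rr and Ff:
Path 1: Rr ← Ee → Cc ← Ss → Ff
  Ee is a fork here and Ee is conditioned on, so the path is blocked at Ee.
Path 2: Rr ← Ee → Cc → Ff
  Ee is a fork here and Ee is conditioned on, so the path is blocked at Ee.
Path 3: Rr ← Cc ← Ss → Ff
  Cc is a chain here and Cc is conditioned on, so the path is blocked at Cc.
Path 4: Rr ← Cc → Ff
  Cc is a fork here and Cc is conditioned on, so the path is blocked at Cc.
Since every path is blocked, d-separation holds.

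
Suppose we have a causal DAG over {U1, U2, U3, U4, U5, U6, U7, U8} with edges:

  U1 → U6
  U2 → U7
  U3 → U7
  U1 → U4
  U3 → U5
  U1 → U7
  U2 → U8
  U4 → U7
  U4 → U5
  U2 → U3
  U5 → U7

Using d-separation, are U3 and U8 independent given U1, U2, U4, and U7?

Enumerating the 5 paths from U3 to U8 and testing each for blocking by {U1, U2, U4, U7}:
Path 1: U3 ← U2 → U8
  U2 is a fork here and U2 is conditioned on, so the path is blocked at U2.
Path 2: U3 → U5 ← U4 ← U1 → U7 ← U2 → U8
  U4 is a chain here and U4 is conditioned on, so the path is blocked at U4.
Path 3: U3 → U5 ← U4 → U7 ← U2 → U8
  U4 is a fork here and U4 is conditioned on, so the path is blocked at U4.
Path 4: U3 → U5 → U7 ← U2 → U8
  U2 is a fork here and U2 is conditioned on, so the path is blocked at U2.
Path 5: U3 → U7 ← U2 → U8
  U2 is a fork here and U2 is conditioned on, so the path is blocked at U2.
Since every path is blocked, d-separation holds.

Yes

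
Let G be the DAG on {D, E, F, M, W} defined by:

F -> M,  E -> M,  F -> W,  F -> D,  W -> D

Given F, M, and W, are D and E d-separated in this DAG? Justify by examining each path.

Yes

We examine all 2 paths between D and E:
Path 1: D ← W ← F → M ← E
  W is a chain here and W is conditioned on, so the path is blocked at W.
Path 2: D ← F → M ← E
  F is a fork here and F is conditioned on, so the path is blocked at F.
Every path is blocked, so D and E are d-separated given {F, M, W}.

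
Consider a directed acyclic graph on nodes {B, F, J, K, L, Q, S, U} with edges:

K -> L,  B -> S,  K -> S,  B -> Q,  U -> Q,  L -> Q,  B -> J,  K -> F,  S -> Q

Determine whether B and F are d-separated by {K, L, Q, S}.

We examine all 4 paths between B and F:
Path 1: B → Q ← L ← K → F
  L is a chain here and L is conditioned on, so the path is blocked at L.
Path 2: B → Q ← S ← K → F
  S is a chain here and S is conditioned on, so the path is blocked at S.
Path 3: B → S → Q ← L ← K → F
  S is a chain here and S is conditioned on, so the path is blocked at S.
Path 4: B → S ← K → F
  K is a fork here and K is conditioned on, so the path is blocked at K.
Every path is blocked, so B and F are d-separated given {K, L, Q, S}.

Yes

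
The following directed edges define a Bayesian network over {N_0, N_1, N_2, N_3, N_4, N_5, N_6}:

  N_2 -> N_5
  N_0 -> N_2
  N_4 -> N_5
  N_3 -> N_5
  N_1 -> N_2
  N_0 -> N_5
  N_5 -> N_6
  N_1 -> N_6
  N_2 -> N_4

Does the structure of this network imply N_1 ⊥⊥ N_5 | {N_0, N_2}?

4 paths connect N_1 and N_5; each must be blocked for d-separation to hold:
  1. N_1 → N_6 ← N_5 — N_6:collider[blocks] ⇒ blocked
  2. N_1 → N_2 ← N_0 → N_5 — N_2:collider[open]; N_0:fork[blocks] ⇒ blocked
  3. N_1 → N_2 → N_5 — N_2:chain[blocks] ⇒ blocked
  4. N_1 → N_2 → N_4 → N_5 — N_2:chain[blocks]; N_4:chain[open] ⇒ blocked
Since every path is blocked, d-separation holds.

Yes — N_1 and N_5 are d-separated given {N_0, N_2}.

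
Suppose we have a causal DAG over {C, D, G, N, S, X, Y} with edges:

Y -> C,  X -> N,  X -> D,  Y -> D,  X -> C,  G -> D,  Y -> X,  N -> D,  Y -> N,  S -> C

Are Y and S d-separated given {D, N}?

Yes — Y and S are d-separated given {D, N}.

There are 6 undirected paths between Y and S; checking each against the conditioning set {D, N}:
Path 1: Y → C ← S
  C is a collider here and neither C nor any of its descendants is conditioned on, so the collider stays closed — the path is blocked at C.
Path 2: Y → X → C ← S
  C is a collider here and neither C nor any of its descendants is conditioned on, so the collider stays closed — the path is blocked at C.
Path 3: Y → D ← X → C ← S
  C is a collider here and neither C nor any of its descendants is conditioned on, so the collider stays closed — the path is blocked at C.
Path 4: Y → D ← N ← X → C ← S
  N is a chain here and N is conditioned on, so the path is blocked at N.
Path 5: Y → N ← X → C ← S
  C is a collider here and neither C nor any of its descendants is conditioned on, so the collider stays closed — the path is blocked at C.
Path 6: Y → N → D ← X → C ← S
  N is a chain here and N is conditioned on, so the path is blocked at N.
Every path is blocked, so Y and S are d-separated given {D, N}.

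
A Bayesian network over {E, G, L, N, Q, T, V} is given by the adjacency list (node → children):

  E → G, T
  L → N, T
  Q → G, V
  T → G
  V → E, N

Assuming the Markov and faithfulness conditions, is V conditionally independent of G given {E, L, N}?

5 paths connect V and G; each must be blocked for d-separation to hold:
  1. V → E → T → G — E:chain[blocks]; T:chain[open] ⇒ blocked
  2. V → E → G — E:chain[blocks] ⇒ blocked
  3. V → N ← L → T ← E → G — N:collider[open]; L:fork[blocks]; T:collider[blocks]; E:fork[blocks] ⇒ blocked
  4. V → N ← L → T → G — N:collider[open]; L:fork[blocks]; T:chain[open] ⇒ blocked
  5. V ← Q → G — Q:fork[open] ⇒ active
Since the path V ← Q → G is active, V and G are not d-separated given {E, L, N}.

No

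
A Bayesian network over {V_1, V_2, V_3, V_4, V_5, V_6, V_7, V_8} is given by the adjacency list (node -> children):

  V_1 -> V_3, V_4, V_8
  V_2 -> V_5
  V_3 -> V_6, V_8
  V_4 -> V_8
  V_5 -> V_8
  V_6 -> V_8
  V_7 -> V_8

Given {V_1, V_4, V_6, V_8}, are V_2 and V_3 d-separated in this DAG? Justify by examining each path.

Enumerating the 4 paths from V_2 to V_3 and testing each for blocking by {V_1, V_4, V_6, V_8}:
Path 1: V_2 → V_5 → V_8 ← V_4 ← V_1 → V_3
  V_4 is a chain here and V_4 is conditioned on, so the path is blocked at V_4.
Path 2: V_2 → V_5 → V_8 ← V_1 → V_3
  V_1 is a fork here and V_1 is conditioned on, so the path is blocked at V_1.
Path 3: V_2 → V_5 → V_8 ← V_3
  V_5 is a chain and V_5 is not conditioned on; V_8 is a collider and V_8 is conditioned on, which opens it — no node blocks this path, so it is active.
Path 4: V_2 → V_5 → V_8 ← V_6 ← V_3
  V_6 is a chain here and V_6 is conditioned on, so the path is blocked at V_6.
Because an active path exists, V_2 and V_3 are not d-separated.

No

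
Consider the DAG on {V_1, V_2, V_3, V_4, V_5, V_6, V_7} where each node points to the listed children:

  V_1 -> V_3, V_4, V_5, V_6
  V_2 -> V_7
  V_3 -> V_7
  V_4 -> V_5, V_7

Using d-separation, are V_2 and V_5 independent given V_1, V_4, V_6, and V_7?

4 paths connect V_2 and V_5; each must be blocked for d-separation to hold:
Path 1: V_2 → V_7 ← V_3 ← V_1 → V_4 → V_5
  V_1 is a fork here and V_1 is conditioned on, so the path is blocked at V_1.
Path 2: V_2 → V_7 ← V_3 ← V_1 → V_5
  V_1 is a fork here and V_1 is conditioned on, so the path is blocked at V_1.
Path 3: V_2 → V_7 ← V_4 ← V_1 → V_5
  V_4 is a chain here and V_4 is conditioned on, so the path is blocked at V_4.
Path 4: V_2 → V_7 ← V_4 → V_5
  V_4 is a fork here and V_4 is conditioned on, so the path is blocked at V_4.
All paths are blocked; V_2 ⊥ V_5 | {V_1, V_4, V_6, V_7} holds.

Yes — V_2 and V_5 are d-separated given {V_1, V_4, V_6, V_7}.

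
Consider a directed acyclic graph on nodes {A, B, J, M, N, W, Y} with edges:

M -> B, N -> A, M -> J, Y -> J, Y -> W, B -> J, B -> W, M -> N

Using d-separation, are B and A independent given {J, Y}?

No

There are 3 undirected paths between B and A; checking each against the conditioning set {J, Y}:
  1. B → J ← M → N → A — J:collider[open]; M:fork[open]; N:chain[open] ⇒ active
  2. B → W ← Y → J ← M → N → A — W:collider[blocks]; Y:fork[blocks]; J:collider[open]; M:fork[open]; N:chain[open] ⇒ blocked
  3. B ← M → N → A — M:fork[open]; N:chain[open] ⇒ active
At least one path is unblocked, so d-separation fails.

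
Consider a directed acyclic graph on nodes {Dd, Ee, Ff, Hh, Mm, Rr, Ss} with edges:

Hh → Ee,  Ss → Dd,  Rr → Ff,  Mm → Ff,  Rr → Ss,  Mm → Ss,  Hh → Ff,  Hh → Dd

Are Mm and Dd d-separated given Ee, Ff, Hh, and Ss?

Yes — Mm and Dd are d-separated given {Ee, Ff, Hh, Ss}.

4 paths connect Mm and Dd; each must be blocked for d-separation to hold:
Path 1: Mm → Ff ← Hh → Dd
  Hh is a fork here and Hh is conditioned on, so the path is blocked at Hh.
Path 2: Mm → Ff ← Rr → Ss → Dd
  Ss is a chain here and Ss is conditioned on, so the path is blocked at Ss.
Path 3: Mm → Ss → Dd
  Ss is a chain here and Ss is conditioned on, so the path is blocked at Ss.
Path 4: Mm → Ss ← Rr → Ff ← Hh → Dd
  Hh is a fork here and Hh is conditioned on, so the path is blocked at Hh.
Every path is blocked, so Mm and Dd are d-separated given {Ee, Ff, Hh, Ss}.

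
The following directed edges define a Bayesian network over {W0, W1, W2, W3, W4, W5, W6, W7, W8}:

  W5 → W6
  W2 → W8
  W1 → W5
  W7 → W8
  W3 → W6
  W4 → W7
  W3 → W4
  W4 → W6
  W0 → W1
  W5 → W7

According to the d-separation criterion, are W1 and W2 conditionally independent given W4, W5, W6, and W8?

There are 3 undirected paths between W1 and W2; checking each against the conditioning set {W4, W5, W6, W8}:
  1. W1 → W5 → W6 ← W3 → W4 → W7 → W8 ← W2 — W5:chain[blocks]; W6:collider[open]; W3:fork[open]; W4:chain[blocks]; W7:chain[open]; W8:collider[open] ⇒ blocked
  2. W1 → W5 → W6 ← W4 → W7 → W8 ← W2 — W5:chain[blocks]; W6:collider[open]; W4:fork[blocks]; W7:chain[open]; W8:collider[open] ⇒ blocked
  3. W1 → W5 → W7 → W8 ← W2 — W5:chain[blocks]; W7:chain[open]; W8:collider[open] ⇒ blocked
All paths are blocked; W1 ⊥ W2 | {W4, W5, W6, W8} holds.

Yes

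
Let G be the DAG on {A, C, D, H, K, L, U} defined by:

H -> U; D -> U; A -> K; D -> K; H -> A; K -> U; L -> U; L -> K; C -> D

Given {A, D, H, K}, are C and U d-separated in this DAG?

Enumerating the 4 paths from C to U and testing each for blocking by {A, D, H, K}:
Path 1: C → D → K ← L → U
  D is a chain here and D is conditioned on, so the path is blocked at D.
Path 2: C → D → K ← A ← H → U
  D is a chain here and D is conditioned on, so the path is blocked at D.
Path 3: C → D → K → U
  D is a chain here and D is conditioned on, so the path is blocked at D.
Path 4: C → D → U
  D is a chain here and D is conditioned on, so the path is blocked at D.
All paths are blocked; C ⊥ U | {A, D, H, K} holds.

Yes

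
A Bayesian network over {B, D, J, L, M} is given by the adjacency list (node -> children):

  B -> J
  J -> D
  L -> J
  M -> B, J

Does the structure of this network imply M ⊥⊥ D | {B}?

No

We examine all 2 paths between M and D:
  1. M → B → J → D — B:chain[blocks]; J:chain[open] ⇒ blocked
  2. M → J → D — J:chain[open] ⇒ active
Because an active path exists, M and D are not d-separated.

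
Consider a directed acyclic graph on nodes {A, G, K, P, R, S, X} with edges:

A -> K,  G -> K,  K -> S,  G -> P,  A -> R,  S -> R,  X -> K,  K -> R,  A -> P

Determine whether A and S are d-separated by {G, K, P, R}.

No — A and S are not d-separated given {G, K, P, R}.

Enumerating the 6 paths from A to S and testing each for blocking by {G, K, P, R}:
Path 1: A → K → R ← S
  K is a chain here and K is conditioned on, so the path is blocked at K.
Path 2: A → K → S
  K is a chain here and K is conditioned on, so the path is blocked at K.
Path 3: A → R ← K → S
  K is a fork here and K is conditioned on, so the path is blocked at K.
Path 4: A → R ← S
  R is a collider and R is conditioned on, which opens it — no node blocks this path, so it is active.
Path 5: A → P ← G → K → R ← S
  G is a fork here and G is conditioned on, so the path is blocked at G.
Path 6: A → P ← G → K → S
  G is a fork here and G is conditioned on, so the path is blocked at G.
At least one path is unblocked, so d-separation fails.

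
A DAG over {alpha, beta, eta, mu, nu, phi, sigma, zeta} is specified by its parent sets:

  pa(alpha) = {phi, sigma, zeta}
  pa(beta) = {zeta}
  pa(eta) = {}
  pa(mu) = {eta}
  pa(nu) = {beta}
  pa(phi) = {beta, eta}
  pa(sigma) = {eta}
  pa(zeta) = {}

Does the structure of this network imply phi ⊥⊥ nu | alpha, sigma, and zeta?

3 paths connect phi and nu; each must be blocked for d-separation to hold:
  1. phi → alpha ← zeta → beta → nu — alpha:collider[open]; zeta:fork[blocks]; beta:chain[open] ⇒ blocked
  2. phi ← beta → nu — beta:fork[open] ⇒ active
  3. phi ← eta → sigma → alpha ← zeta → beta → nu — eta:fork[open]; sigma:chain[blocks]; alpha:collider[open]; zeta:fork[blocks]; beta:chain[open] ⇒ blocked
At least one path is unblocked, so d-separation fails.

No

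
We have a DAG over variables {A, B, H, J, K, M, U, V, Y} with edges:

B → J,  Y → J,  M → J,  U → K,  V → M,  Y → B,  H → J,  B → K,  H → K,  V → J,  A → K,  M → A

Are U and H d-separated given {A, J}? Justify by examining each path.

Yes — U and H are d-separated given {A, J}.

Enumerating the 5 paths from U to H and testing each for blocking by {A, J}:
Path 1: U → K ← H
  K is a collider here and neither K nor any of its descendants is conditioned on, so the collider stays closed — the path is blocked at K.
Path 2: U → K ← B → J ← H
  K is a collider here and neither K nor any of its descendants is conditioned on, so the collider stays closed — the path is blocked at K.
Path 3: U → K ← B ← Y → J ← H
  K is a collider here and neither K nor any of its descendants is conditioned on, so the collider stays closed — the path is blocked at K.
Path 4: U → K ← A ← M → J ← H
  K is a collider here and neither K nor any of its descendants is conditioned on, so the collider stays closed — the path is blocked at K.
Path 5: U → K ← A ← M ← V → J ← H
  K is a collider here and neither K nor any of its descendants is conditioned on, so the collider stays closed — the path is blocked at K.
Since every path is blocked, d-separation holds.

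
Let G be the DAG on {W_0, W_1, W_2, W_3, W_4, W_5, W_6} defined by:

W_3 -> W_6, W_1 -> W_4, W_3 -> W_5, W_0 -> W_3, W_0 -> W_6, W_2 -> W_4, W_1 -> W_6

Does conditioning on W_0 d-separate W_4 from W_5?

Enumerating the 2 paths from W_4 to W_5 and testing each for blocking by {W_0}:
Path 1: W_4 ← W_1 → W_6 ← W_0 → W_3 → W_5
  W_6 is a collider here and neither W_6 nor any of its descendants is conditioned on, so the collider stays closed — the path is blocked at W_6.
Path 2: W_4 ← W_1 → W_6 ← W_3 → W_5
  W_6 is a collider here and neither W_6 nor any of its descendants is conditioned on, so the collider stays closed — the path is blocked at W_6.
Every path is blocked, so W_4 and W_5 are d-separated given {W_0}.

Yes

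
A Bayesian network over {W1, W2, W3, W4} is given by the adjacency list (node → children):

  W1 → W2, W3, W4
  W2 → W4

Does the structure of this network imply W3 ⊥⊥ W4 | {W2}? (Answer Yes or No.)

Enumerating the 2 paths from W3 to W4 and testing each for blocking by {W2}:
Path 1: W3 ← W1 → W2 → W4
  W2 is a chain here and W2 is conditioned on, so the path is blocked at W2.
Path 2: W3 ← W1 → W4
  W1 is a fork and W1 is not conditioned on — no node blocks this path, so it is active.
At least one path is unblocked, so d-separation fails.

No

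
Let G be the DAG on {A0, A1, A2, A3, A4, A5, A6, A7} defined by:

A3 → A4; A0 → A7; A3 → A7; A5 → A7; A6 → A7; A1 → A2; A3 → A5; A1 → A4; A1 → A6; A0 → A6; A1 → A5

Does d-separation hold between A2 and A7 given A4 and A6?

No

Enumerating the 6 paths from A2 to A7 and testing each for blocking by {A4, A6}:
Path 1: A2 ← A1 → A6 → A7
  A6 is a chain here and A6 is conditioned on, so the path is blocked at A6.
Path 2: A2 ← A1 → A6 ← A0 → A7
  A1 is a fork and A1 is not conditioned on; A6 is a collider and A6 is conditioned on, which opens it; A0 is a fork and A0 is not conditioned on — no node blocks this path, so it is active.
Path 3: A2 ← A1 → A5 ← A3 → A7
  A5 is a collider here and neither A5 nor any of its descendants is conditioned on, so the collider stays closed — the path is blocked at A5.
Path 4: A2 ← A1 → A5 → A7
  A1 is a fork and A1 is not conditioned on; A5 is a chain and A5 is not conditioned on — no node blocks this path, so it is active.
Path 5: A2 ← A1 → A4 ← A3 → A7
  A1 is a fork and A1 is not conditioned on; A4 is a collider and A4 is conditioned on, which opens it; A3 is a fork and A3 is not conditioned on — no node blocks this path, so it is active.
Path 6: A2 ← A1 → A4 ← A3 → A5 → A7
  A1 is a fork and A1 is not conditioned on; A4 is a collider and A4 is conditioned on, which opens it; A3 is a fork and A3 is not conditioned on; A5 is a chain and A5 is not conditioned on — no node blocks this path, so it is active.
Since the path A2 ← A1 → A6 ← A0 → A7 is active, A2 and A7 are not d-separated given {A4, A6}.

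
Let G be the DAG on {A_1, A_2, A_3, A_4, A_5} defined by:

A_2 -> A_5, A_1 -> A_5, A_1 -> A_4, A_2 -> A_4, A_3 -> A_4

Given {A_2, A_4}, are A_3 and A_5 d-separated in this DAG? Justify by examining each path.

We examine all 2 paths between A_3 and A_5:
  1. A_3 → A_4 ← A_2 → A_5 — A_4:collider[open]; A_2:fork[blocks] ⇒ blocked
  2. A_3 → A_4 ← A_1 → A_5 — A_4:collider[open]; A_1:fork[open] ⇒ active
At least one path is unblocked, so d-separation fails.

No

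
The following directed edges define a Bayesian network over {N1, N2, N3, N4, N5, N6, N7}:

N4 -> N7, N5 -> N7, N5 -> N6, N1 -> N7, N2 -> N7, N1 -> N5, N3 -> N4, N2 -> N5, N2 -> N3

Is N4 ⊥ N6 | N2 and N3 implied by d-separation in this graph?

Yes

There are 6 undirected paths between N4 and N6; checking each against the conditioning set {N2, N3}:
  1. N4 → N7 ← N2 → N5 → N6 — N7:collider[blocks]; N2:fork[blocks]; N5:chain[open] ⇒ blocked
  2. N4 → N7 ← N1 → N5 → N6 — N7:collider[blocks]; N1:fork[open]; N5:chain[open] ⇒ blocked
  3. N4 → N7 ← N5 → N6 — N7:collider[blocks]; N5:fork[open] ⇒ blocked
  4. N4 ← N3 ← N2 → N7 ← N1 → N5 → N6 — N3:chain[blocks]; N2:fork[blocks]; N7:collider[blocks]; N1:fork[open]; N5:chain[open] ⇒ blocked
  5. N4 ← N3 ← N2 → N7 ← N5 → N6 — N3:chain[blocks]; N2:fork[blocks]; N7:collider[blocks]; N5:fork[open] ⇒ blocked
  6. N4 ← N3 ← N2 → N5 → N6 — N3:chain[blocks]; N2:fork[blocks]; N5:chain[open] ⇒ blocked
Every path is blocked, so N4 and N6 are d-separated given {N2, N3}.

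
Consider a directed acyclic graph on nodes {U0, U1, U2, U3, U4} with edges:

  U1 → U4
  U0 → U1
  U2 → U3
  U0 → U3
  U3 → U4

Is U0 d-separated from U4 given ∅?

No

We examine all 2 paths between U0 and U4:
  1. U0 → U3 → U4 — U3:chain[open] ⇒ active
  2. U0 → U1 → U4 — U1:chain[open] ⇒ active
Since the path U0 → U3 → U4 is active, U0 and U4 are not d-separated given ∅.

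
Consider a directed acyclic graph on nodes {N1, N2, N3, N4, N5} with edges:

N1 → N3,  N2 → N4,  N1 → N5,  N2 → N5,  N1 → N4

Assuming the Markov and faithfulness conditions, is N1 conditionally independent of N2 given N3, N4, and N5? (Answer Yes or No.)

No

Enumerating the 2 paths from N1 to N2 and testing each for blocking by {N3, N4, N5}:
Path 1: N1 → N5 ← N2
  N5 is a collider and N5 is conditioned on, which opens it — no node blocks this path, so it is active.
Path 2: N1 → N4 ← N2
  N4 is a collider and N4 is conditioned on, which opens it — no node blocks this path, so it is active.
Because an active path exists, N1 and N2 are not d-separated.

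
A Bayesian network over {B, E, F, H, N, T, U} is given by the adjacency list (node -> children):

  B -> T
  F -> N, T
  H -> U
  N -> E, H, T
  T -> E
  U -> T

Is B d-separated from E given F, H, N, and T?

Enumerating the 4 paths from B to E and testing each for blocking by {F, H, N, T}:
Path 1: B → T ← N → E
  N is a fork here and N is conditioned on, so the path is blocked at N.
Path 2: B → T ← U ← H ← N → E
  H is a chain here and H is conditioned on, so the path is blocked at H.
Path 3: B → T ← F → N → E
  F is a fork here and F is conditioned on, so the path is blocked at F.
Path 4: B → T → E
  T is a chain here and T is conditioned on, so the path is blocked at T.
All paths are blocked; B ⊥ E | {F, H, N, T} holds.

Yes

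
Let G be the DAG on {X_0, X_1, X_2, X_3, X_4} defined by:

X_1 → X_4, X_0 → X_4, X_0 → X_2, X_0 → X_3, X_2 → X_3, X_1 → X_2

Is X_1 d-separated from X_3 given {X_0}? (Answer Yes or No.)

Enumerating the 4 paths from X_1 to X_3 and testing each for blocking by {X_0}:
  1. X_1 → X_4 ← X_0 → X_3 — X_4:collider[blocks]; X_0:fork[blocks] ⇒ blocked
  2. X_1 → X_4 ← X_0 → X_2 → X_3 — X_4:collider[blocks]; X_0:fork[blocks]; X_2:chain[open] ⇒ blocked
  3. X_1 → X_2 → X_3 — X_2:chain[open] ⇒ active
  4. X_1 → X_2 ← X_0 → X_3 — X_2:collider[blocks]; X_0:fork[blocks] ⇒ blocked
Since the path X_1 → X_2 → X_3 is active, X_1 and X_3 are not d-separated given {X_0}.

No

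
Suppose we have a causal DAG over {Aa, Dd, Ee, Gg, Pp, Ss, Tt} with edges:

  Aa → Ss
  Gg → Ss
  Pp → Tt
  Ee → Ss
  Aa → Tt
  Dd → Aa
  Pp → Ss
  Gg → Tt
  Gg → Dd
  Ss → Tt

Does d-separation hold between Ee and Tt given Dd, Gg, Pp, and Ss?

There are 6 undirected paths between Ee and Tt; checking each against the conditioning set {Dd, Gg, Pp, Ss}:
Path 1: Ee → Ss ← Pp → Tt
  Pp is a fork here and Pp is conditioned on, so the path is blocked at Pp.
Path 2: Ee → Ss → Tt
  Ss is a chain here and Ss is conditioned on, so the path is blocked at Ss.
Path 3: Ee → Ss ← Aa → Tt
  Ss is a collider and Ss is conditioned on, which opens it; Aa is a fork and Aa is not conditioned on — no node blocks this path, so it is active.
Path 4: Ee → Ss ← Aa ← Dd ← Gg → Tt
  Dd is a chain here and Dd is conditioned on, so the path is blocked at Dd.
Path 5: Ee → Ss ← Gg → Tt
  Gg is a fork here and Gg is conditioned on, so the path is blocked at Gg.
Path 6: Ee → Ss ← Gg → Dd → Aa → Tt
  Gg is a fork here and Gg is conditioned on, so the path is blocked at Gg.
Since the path Ee → Ss ← Aa → Tt is active, Ee and Tt are not d-separated given {Dd, Gg, Pp, Ss}.

No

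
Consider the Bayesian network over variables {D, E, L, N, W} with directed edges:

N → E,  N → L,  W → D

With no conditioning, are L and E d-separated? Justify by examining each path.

No — L and E are not d-separated given ∅.

Only one path connects L and E:
  1. L ← N → E — N:fork[open] ⇒ active
At least one path is unblocked, so d-separation fails.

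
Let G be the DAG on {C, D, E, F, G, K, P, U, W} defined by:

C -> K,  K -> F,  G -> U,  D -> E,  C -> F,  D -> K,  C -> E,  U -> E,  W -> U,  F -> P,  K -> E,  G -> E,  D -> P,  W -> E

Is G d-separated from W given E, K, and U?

There are 4 undirected paths between G and W; checking each against the conditioning set {E, K, U}:
Path 1: G → U ← W
  U is a collider and U is conditioned on, which opens it — no node blocks this path, so it is active.
Path 2: G → U → E ← W
  U is a chain here and U is conditioned on, so the path is blocked at U.
Path 3: G → E ← U ← W
  U is a chain here and U is conditioned on, so the path is blocked at U.
Path 4: G → E ← W
  E is a collider and E is conditioned on, which opens it — no node blocks this path, so it is active.
Because an active path exists, G and W are not d-separated.

No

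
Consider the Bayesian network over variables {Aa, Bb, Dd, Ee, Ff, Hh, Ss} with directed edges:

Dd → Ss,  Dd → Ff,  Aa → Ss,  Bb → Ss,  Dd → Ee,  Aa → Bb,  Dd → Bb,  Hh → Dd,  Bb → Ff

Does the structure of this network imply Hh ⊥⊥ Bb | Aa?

There are 4 undirected paths between Hh and Bb; checking each against the conditioning set {Aa}:
Path 1: Hh → Dd → Bb
  Dd is a chain and Dd is not conditioned on — no node blocks this path, so it is active.
Path 2: Hh → Dd → Ss ← Bb
  Ss is a collider here and neither Ss nor any of its descendants is conditioned on, so the collider stays closed — the path is blocked at Ss.
Path 3: Hh → Dd → Ss ← Aa → Bb
  Ss is a collider here and neither Ss nor any of its descendants is conditioned on, so the collider stays closed — the path is blocked at Ss.
Path 4: Hh → Dd → Ff ← Bb
  Ff is a collider here and neither Ff nor any of its descendants is conditioned on, so the collider stays closed — the path is blocked at Ff.
At least one path is unblocked, so d-separation fails.

No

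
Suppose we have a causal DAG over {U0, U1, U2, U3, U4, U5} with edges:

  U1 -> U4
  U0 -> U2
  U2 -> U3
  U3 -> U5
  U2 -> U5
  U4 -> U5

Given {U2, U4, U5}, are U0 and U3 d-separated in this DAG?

Yes — U0 and U3 are d-separated given {U2, U4, U5}.

We examine all 2 paths between U0 and U3:
  1. U0 → U2 → U5 ← U3 — U2:chain[blocks]; U5:collider[open] ⇒ blocked
  2. U0 → U2 → U3 — U2:chain[blocks] ⇒ blocked
All paths are blocked; U0 ⊥ U3 | {U2, U4, U5} holds.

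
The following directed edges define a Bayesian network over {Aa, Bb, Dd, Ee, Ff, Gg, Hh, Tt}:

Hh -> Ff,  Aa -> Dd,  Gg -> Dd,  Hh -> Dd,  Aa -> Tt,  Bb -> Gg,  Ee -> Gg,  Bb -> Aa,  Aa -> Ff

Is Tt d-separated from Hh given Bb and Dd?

We examine all 3 paths between Tt and Hh:
Path 1: Tt ← Aa ← Bb → Gg → Dd ← Hh
  Bb is a fork here and Bb is conditioned on, so the path is blocked at Bb.
Path 2: Tt ← Aa → Ff ← Hh
  Ff is a collider here and neither Ff nor any of its descendants is conditioned on, so the collider stays closed — the path is blocked at Ff.
Path 3: Tt ← Aa → Dd ← Hh
  Aa is a fork and Aa is not conditioned on; Dd is a collider and Dd is conditioned on, which opens it — no node blocks this path, so it is active.
At least one path is unblocked, so d-separation fails.

No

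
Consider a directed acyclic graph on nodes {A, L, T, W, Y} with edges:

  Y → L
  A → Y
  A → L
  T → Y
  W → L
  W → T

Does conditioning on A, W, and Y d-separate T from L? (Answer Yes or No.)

Yes

Enumerating the 3 paths from T to L and testing each for blocking by {A, W, Y}:
Path 1: T → Y → L
  Y is a chain here and Y is conditioned on, so the path is blocked at Y.
Path 2: T → Y ← A → L
  A is a fork here and A is conditioned on, so the path is blocked at A.
Path 3: T ← W → L
  W is a fork here and W is conditioned on, so the path is blocked at W.
All paths are blocked; T ⊥ L | {A, W, Y} holds.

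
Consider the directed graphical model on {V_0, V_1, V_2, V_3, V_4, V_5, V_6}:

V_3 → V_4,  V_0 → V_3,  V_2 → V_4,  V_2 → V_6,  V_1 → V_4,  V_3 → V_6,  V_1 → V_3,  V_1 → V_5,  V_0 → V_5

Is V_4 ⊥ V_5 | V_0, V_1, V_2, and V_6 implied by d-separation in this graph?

6 paths connect V_4 and V_5; each must be blocked for d-separation to hold:
  1. V_4 ← V_2 → V_6 ← V_3 ← V_1 → V_5 — V_2:fork[blocks]; V_6:collider[open]; V_3:chain[open]; V_1:fork[blocks] ⇒ blocked
  2. V_4 ← V_2 → V_6 ← V_3 ← V_0 → V_5 — V_2:fork[blocks]; V_6:collider[open]; V_3:chain[open]; V_0:fork[blocks] ⇒ blocked
  3. V_4 ← V_1 → V_5 — V_1:fork[blocks] ⇒ blocked
  4. V_4 ← V_1 → V_3 ← V_0 → V_5 — V_1:fork[blocks]; V_3:collider[open]; V_0:fork[blocks] ⇒ blocked
  5. V_4 ← V_3 ← V_1 → V_5 — V_3:chain[open]; V_1:fork[blocks] ⇒ blocked
  6. V_4 ← V_3 ← V_0 → V_5 — V_3:chain[open]; V_0:fork[blocks] ⇒ blocked
Every path is blocked, so V_4 and V_5 are d-separated given {V_0, V_1, V_2, V_6}.

Yes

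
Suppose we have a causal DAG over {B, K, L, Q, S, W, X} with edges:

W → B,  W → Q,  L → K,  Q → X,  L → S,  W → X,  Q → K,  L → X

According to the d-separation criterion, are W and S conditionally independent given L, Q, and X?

Yes — W and S are d-separated given {L, Q, X}.

There are 4 undirected paths between W and S; checking each against the conditioning set {L, Q, X}:
Path 1: W → X ← Q → K ← L → S
  Q is a fork here and Q is conditioned on, so the path is blocked at Q.
Path 2: W → X ← L → S
  L is a fork here and L is conditioned on, so the path is blocked at L.
Path 3: W → Q → X ← L → S
  Q is a chain here and Q is conditioned on, so the path is blocked at Q.
Path 4: W → Q → K ← L → S
  Q is a chain here and Q is conditioned on, so the path is blocked at Q.
Since every path is blocked, d-separation holds.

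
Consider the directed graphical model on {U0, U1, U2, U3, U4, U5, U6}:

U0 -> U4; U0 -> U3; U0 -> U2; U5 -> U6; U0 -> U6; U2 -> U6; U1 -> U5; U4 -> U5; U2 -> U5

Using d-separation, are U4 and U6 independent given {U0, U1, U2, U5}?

Yes — U4 and U6 are d-separated given {U0, U1, U2, U5}.

There are 6 undirected paths between U4 and U6; checking each against the conditioning set {U0, U1, U2, U5}:
Path 1: U4 → U5 → U6
  U5 is a chain here and U5 is conditioned on, so the path is blocked at U5.
Path 2: U4 → U5 ← U2 → U6
  U2 is a fork here and U2 is conditioned on, so the path is blocked at U2.
Path 3: U4 → U5 ← U2 ← U0 → U6
  U2 is a chain here and U2 is conditioned on, so the path is blocked at U2.
Path 4: U4 ← U0 → U6
  U0 is a fork here and U0 is conditioned on, so the path is blocked at U0.
Path 5: U4 ← U0 → U2 → U5 → U6
  U0 is a fork here and U0 is conditioned on, so the path is blocked at U0.
Path 6: U4 ← U0 → U2 → U6
  U0 is a fork here and U0 is conditioned on, so the path is blocked at U0.
All paths are blocked; U4 ⊥ U6 | {U0, U1, U2, U5} holds.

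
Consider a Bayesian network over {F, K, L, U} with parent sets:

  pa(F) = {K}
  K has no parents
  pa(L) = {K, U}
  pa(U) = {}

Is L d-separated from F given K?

Yes — L and F are d-separated given {K}.

There is one path between L and F:
Path 1: L ← K → F
  K is a fork here and K is conditioned on, so the path is blocked at K.
All paths are blocked; L ⊥ F | {K} holds.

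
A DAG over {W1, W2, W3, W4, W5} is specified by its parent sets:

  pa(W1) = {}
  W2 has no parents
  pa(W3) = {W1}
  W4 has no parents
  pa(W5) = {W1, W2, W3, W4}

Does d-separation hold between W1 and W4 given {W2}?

Yes

2 paths connect W1 and W4; each must be blocked for d-separation to hold:
Path 1: W1 → W5 ← W4
  W5 is a collider here and neither W5 nor any of its descendants is conditioned on, so the collider stays closed — the path is blocked at W5.
Path 2: W1 → W3 → W5 ← W4
  W5 is a collider here and neither W5 nor any of its descendants is conditioned on, so the collider stays closed — the path is blocked at W5.
Since every path is blocked, d-separation holds.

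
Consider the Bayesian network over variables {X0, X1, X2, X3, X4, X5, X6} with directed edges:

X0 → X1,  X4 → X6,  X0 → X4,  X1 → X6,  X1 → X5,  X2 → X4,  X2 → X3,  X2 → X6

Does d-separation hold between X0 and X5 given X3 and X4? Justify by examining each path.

3 paths connect X0 and X5; each must be blocked for d-separation to hold:
Path 1: X0 → X4 → X6 ← X1 → X5
  X4 is a chain here and X4 is conditioned on, so the path is blocked at X4.
Path 2: X0 → X4 ← X2 → X6 ← X1 → X5
  X6 is a collider here and neither X6 nor any of its descendants is conditioned on, so the collider stays closed — the path is blocked at X6.
Path 3: X0 → X1 → X5
  X1 is a chain and X1 is not conditioned on — no node blocks this path, so it is active.
Since the path X0 → X1 → X5 is active, X0 and X5 are not d-separated given {X3, X4}.

No — X0 and X5 are not d-separated given {X3, X4}.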